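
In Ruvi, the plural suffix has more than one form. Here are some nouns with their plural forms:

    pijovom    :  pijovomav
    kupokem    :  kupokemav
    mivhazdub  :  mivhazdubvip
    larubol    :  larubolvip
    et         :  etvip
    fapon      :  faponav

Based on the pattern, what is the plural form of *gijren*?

Looking at the final consonant of each stem: -av when the stem ends in a nasal (*pijovom*, *kupokem*, *fapon*); -vip when the stem ends in a non-nasal consonant (*mivhazdub*, *larubol*, *et*).
*gijren*: final consonant = /n/, a nasal → -av → *gijrenav*.

gijrenav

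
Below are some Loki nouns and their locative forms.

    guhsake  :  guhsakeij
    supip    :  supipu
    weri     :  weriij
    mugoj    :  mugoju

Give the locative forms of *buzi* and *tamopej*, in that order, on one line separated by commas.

buziij, tamopeju

Looking at the final sound of each stem: -u when the stem ends in a consonant (*supip*, *mugoj*); -ij when the stem ends in a vowel (*guhsake*, *weri*).
The final sound of *buzi* is /i/, which is a vowel, so the suffix is -ij, giving *buziij*.
The final sound of *tamopej* is /j/, which is a consonant, so the suffix is -u, giving *tamopeju*.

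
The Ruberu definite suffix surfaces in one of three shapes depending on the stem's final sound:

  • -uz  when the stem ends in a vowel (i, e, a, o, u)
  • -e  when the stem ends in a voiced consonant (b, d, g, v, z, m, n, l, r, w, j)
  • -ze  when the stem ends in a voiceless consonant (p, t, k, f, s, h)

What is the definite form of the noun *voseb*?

vosebe

*voseb* — final sound /b/ (a voiced consonant) → -e → *vosebe*.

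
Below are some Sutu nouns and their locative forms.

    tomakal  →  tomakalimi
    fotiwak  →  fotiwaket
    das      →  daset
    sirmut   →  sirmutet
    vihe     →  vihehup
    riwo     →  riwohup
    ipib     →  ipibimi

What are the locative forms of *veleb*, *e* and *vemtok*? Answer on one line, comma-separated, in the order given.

The alternation tracks the final sound of the stem — -et when the stem ends in a voiceless consonant (*fotiwak*, *das*, *sirmut*); -imi when the stem ends in a voiced consonant (*tomakal*, *ipib*); -hup when the stem ends in a vowel (*vihe*, *riwo*).
*veleb* — final sound /b/ (a voiced consonant) → -imi → *velebimi*.
*e* — final sound /e/ (a vowel) → -hup → *ehup*.
*vemtok*: final sound = /k/, a voiceless consonant → -et → *vemtoket*.

velebimi, ehup, vemtoket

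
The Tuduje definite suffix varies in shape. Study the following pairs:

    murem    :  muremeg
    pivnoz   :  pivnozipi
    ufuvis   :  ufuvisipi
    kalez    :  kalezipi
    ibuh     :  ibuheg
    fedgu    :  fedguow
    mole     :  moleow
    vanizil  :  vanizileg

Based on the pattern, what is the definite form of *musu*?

The pattern is sibilance of the final sound: -ipi when the stem ends in a sibilant (*pivnoz*, *ufuvis*, *kalez*); -eg when the stem ends in a non-sibilant consonant (*murem*, *ibuh*, *vanizil*); -ow when the stem ends in a vowel (*fedgu*, *mole*).
The final sound of *musu* is /u/, which is a vowel, so the suffix is -ow, giving *musuow*.

musuow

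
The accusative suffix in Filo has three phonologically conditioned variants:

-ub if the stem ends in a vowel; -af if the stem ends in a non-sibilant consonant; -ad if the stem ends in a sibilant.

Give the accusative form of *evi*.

*evi*: final sound = /i/, a vowel → -ub → *eviub*.

eviub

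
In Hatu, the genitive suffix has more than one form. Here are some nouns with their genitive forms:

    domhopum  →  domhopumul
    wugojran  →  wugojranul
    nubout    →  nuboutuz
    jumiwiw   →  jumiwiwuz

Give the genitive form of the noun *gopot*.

gopotuz

Looking at the final consonant of each stem: -ul when the stem ends in a nasal (*domhopum*, *wugojran*); -uz when the stem ends in a non-nasal consonant (*nubout*, *jumiwiw*).
*gopot* — final consonant /t/ (non-nasal) → -uz → *gopotuz*.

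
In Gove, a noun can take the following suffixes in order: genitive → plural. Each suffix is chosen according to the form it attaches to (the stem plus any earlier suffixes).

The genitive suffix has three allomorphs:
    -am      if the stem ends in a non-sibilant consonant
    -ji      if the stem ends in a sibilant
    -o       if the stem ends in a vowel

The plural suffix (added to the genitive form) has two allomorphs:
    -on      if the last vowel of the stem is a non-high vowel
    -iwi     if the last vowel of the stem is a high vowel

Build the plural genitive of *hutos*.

Since the final sound of *hutos* is /s/ (a sibilant), it takes -ji, giving *hutosji*.
The genitive form *hutosji*: last vowel = /i/, a high vowel → -iwi → *hutosjiiwi*.

hutosjiiwi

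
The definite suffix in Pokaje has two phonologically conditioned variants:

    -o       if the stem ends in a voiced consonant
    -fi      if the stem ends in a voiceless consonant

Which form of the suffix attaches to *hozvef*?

-fi

*hozvef* — final consonant /f/ (voiceless) → -fi.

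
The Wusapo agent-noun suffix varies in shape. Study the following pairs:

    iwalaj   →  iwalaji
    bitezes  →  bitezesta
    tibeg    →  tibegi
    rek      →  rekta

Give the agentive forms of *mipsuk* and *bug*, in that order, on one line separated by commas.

mipsukta, bugi

The alternation tracks the final consonant of the stem — -ta when the stem ends in a voiceless consonant (*bitezes*, *rek*); -i when the stem ends in a voiced consonant (*iwalaj*, *tibeg*).
*mipsuk*: final consonant = /k/, voiceless → -ta → *mipsukta*.
The final consonant of *bug* is /g/, which is voiced, so the suffix is -i, giving *bugi*.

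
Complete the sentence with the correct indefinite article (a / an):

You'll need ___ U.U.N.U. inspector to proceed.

The indefinite article is chosen by the initial *sound* of the following word, not its spelling.
The initialism *U.U.N.U.* is read letter by letter; the first letter, U, is pronounced /juː/, which begins with a consonant sound.
So the article is *a*: You'll need a U.U.N.U. inspector to proceed.

a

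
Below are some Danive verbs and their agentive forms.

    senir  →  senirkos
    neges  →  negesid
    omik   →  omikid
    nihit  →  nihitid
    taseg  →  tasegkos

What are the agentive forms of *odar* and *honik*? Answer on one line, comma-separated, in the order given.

odarkos, honikid

The pattern is voicing of the final consonant: -id when the stem ends in a voiceless consonant (*neges*, *omik*, *nihit*); -kos when the stem ends in a voiced consonant (*senir*, *taseg*).
Since the final consonant of *odar* is /r/ (voiced), it takes -kos, giving *odarkos*.
The final consonant of *honik* is /k/, which is voiceless, so the suffix is -id, giving *honikid*.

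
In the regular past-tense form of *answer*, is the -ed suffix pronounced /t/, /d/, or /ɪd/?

/d/

The stem *answer* ends in a voiced sound other than /d/.
The -ed suffix is realized as /ɪd/ after /t, d/; as /t/ after other voiceless consonants; and as /d/ after other voiced sounds.
So -ed on *answer* is pronounced /d/.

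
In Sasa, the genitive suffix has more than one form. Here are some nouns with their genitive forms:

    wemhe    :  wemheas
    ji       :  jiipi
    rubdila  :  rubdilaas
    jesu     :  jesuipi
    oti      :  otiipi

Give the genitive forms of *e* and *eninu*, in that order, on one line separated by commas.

The alternation tracks the last vowel of the stem — -ipi when the last vowel of the stem is a high vowel (*ji*, *jesu*, *oti*); -as when the last vowel of the stem is a non-high vowel (*wemhe*, *rubdila*).
*e* — last vowel /e/ (a non-high vowel) → -as → *eas*.
*eninu*: last vowel = /u/, a high vowel → -ipi → *eninuipi*.

eas, eninuipi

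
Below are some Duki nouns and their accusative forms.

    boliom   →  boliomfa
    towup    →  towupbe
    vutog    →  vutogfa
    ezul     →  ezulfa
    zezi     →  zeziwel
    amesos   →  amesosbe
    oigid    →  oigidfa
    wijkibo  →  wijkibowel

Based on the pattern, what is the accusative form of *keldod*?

The alternation tracks the final sound of the stem — -be when the stem ends in a voiceless consonant (*towup*, *amesos*); -fa when the stem ends in a voiced consonant (*boliom*, *vutog*, *ezul*, *oigid*); -wel when the stem ends in a vowel (*zezi*, *wijkibo*).
*keldod*: final sound = /d/, a voiced consonant → -fa → *keldodfa*.

keldodfa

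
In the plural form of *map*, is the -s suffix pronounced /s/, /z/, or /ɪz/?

/s/

The stem *map* ends in a voiceless non-sibilant consonant.
The plural suffix surfaces as /ɪz/ after sibilants, /s/ after other voiceless consonants, and /z/ after other voiced sounds.
So the plural -s on *map* is pronounced /s/.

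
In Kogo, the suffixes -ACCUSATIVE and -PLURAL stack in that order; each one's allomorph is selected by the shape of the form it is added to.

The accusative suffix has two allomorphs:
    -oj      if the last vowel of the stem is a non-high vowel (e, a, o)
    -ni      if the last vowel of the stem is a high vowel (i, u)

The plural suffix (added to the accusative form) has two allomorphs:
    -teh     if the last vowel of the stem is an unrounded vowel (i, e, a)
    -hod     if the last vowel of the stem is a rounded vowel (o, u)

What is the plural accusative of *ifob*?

Since the last vowel of *ifob* is /o/ (a non-high vowel), it takes -oj, giving *ifoboj*.
Since the last vowel of the accusative form *ifoboj* is /o/ (a rounded vowel), it takes -hod, giving *ifobojhod*.

ifobojhod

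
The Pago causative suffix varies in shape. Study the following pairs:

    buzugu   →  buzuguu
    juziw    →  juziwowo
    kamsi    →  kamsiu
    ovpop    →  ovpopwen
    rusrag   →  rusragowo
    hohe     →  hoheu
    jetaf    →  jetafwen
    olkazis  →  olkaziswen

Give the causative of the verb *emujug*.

The pattern is voicing of the final sound: -wen when the stem ends in a voiceless consonant (*ovpop*, *jetaf*, *olkazis*); -owo when the stem ends in a voiced consonant (*juziw*, *rusrag*); -u when the stem ends in a vowel (*buzugu*, *kamsi*, *hohe*).
Since the final sound of *emujug* is /g/ (a voiced consonant), it takes -owo, giving *emujugowo*.

emujugowo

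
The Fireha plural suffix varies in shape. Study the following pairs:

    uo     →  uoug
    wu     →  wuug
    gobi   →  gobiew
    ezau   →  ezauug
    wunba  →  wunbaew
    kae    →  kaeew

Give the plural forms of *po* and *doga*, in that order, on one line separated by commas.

poug, dogaew

The alternation tracks the last vowel of the stem — -ug when the last vowel of the stem is a rounded vowel (*uo*, *wu*, *ezau*); -ew when the last vowel of the stem is an unrounded vowel (*gobi*, *wunba*, *kae*).
The last vowel of *po* is /o/, which is a rounded vowel, so the suffix is -ug, giving *poug*.
*doga*: last vowel = /a/, an unrounded vowel → -ew → *dogaew*.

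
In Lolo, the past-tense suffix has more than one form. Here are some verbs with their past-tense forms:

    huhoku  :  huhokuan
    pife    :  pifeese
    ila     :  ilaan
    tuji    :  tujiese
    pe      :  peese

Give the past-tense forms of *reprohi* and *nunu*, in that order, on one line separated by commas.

reprohiese, nunuan

The pattern is front/back vowel harmony: -ese when the last vowel of the stem is a front vowel (*pife*, *tuji*, *pe*); -an when the last vowel of the stem is a back vowel (*huhoku*, *ila*).
Since the last vowel of *reprohi* is /i/ (a front vowel), it takes -ese, giving *reprohiese*.
Since the last vowel of *nunu* is /u/ (a back vowel), it takes -an, giving *nunuan*.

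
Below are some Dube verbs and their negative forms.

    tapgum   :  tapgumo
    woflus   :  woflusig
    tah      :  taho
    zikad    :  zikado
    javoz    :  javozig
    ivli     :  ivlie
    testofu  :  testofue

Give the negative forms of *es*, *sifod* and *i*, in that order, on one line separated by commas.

Looking at the final sound of each stem: -ig when the stem ends in a sibilant (*woflus*, *javoz*); -o when the stem ends in a non-sibilant consonant (*tapgum*, *tah*, *zikad*); -e when the stem ends in a vowel (*ivli*, *testofu*).
*es* — final sound /s/ (a sibilant) → -ig → *esig*.
The final sound of *sifod* is /d/, which is a non-sibilant consonant, so the suffix is -o, giving *sifodo*.
*i* — final sound /i/ (a vowel) → -e → *ie*.

esig, sifodo, ie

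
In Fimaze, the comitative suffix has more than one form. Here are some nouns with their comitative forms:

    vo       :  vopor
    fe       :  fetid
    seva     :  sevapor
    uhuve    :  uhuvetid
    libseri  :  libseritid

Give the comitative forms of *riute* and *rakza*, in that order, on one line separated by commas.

riutetid, rakzapor

The suffix is conditioned by the last vowel: -tid when the last vowel of the stem is a front vowel (*fe*, *uhuve*, *libseri*); -por when the last vowel of the stem is a back vowel (*vo*, *seva*).
*riute* — last vowel /e/ (a front vowel) → -tid → *riutetid*.
Since the last vowel of *rakza* is /a/ (a back vowel), it takes -por, giving *rakzapor*.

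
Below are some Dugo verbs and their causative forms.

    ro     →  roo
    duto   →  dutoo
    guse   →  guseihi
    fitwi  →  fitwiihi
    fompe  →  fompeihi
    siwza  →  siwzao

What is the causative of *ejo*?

ejoo

The suffix is conditioned by the last vowel: -ihi when the last vowel of the stem is a front vowel (*guse*, *fitwi*, *fompe*); -o when the last vowel of the stem is a back vowel (*ro*, *duto*, *siwza*).
Since the last vowel of *ejo* is /o/ (a back vowel), it takes -o, giving *ejoo*.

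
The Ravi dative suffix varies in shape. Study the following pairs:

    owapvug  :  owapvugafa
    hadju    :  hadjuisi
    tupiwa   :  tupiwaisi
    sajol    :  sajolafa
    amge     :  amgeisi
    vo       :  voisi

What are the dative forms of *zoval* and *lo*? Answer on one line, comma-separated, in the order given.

zovalafa, loisi

The pattern is consonant vs. vowel: -afa when the stem ends in a consonant (*owapvug*, *sajol*); -isi when the stem ends in a vowel (*hadju*, *tupiwa*, *amge*, *vo*).
*zoval* — final sound /l/ (a consonant) → -afa → *zovalafa*.
Since the final sound of *lo* is /o/ (a vowel), it takes -isi, giving *loisi*.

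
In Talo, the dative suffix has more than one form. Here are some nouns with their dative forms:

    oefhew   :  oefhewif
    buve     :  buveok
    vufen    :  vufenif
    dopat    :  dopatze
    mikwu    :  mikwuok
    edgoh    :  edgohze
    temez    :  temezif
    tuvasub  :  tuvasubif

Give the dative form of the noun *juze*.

juzeok

Looking at the final sound of each stem: -ze when the stem ends in a voiceless consonant (*dopat*, *edgoh*); -if when the stem ends in a voiced consonant (*oefhew*, *vufen*, *temez*, *tuvasub*); -ok when the stem ends in a vowel (*buve*, *mikwu*).
*juze* — final sound /e/ (a vowel) → -ok → *juzeok*.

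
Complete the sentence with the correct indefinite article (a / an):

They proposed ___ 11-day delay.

The indefinite article is chosen by the initial *sound* of the following word, not its spelling.
The number *11* is spoken "eleven", beginning with /ɪˈlɛvən/ — a vowel sound.
So the article is *an*: They proposed an 11-day delay.

an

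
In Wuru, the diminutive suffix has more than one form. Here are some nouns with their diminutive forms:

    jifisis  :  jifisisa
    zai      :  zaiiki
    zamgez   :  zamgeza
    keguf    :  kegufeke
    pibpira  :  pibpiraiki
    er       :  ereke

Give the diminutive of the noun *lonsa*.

Looking at the final sound of each stem: -a when the stem ends in a sibilant (*jifisis*, *zamgez*); -eke when the stem ends in a non-sibilant consonant (*keguf*, *er*); -iki when the stem ends in a vowel (*zai*, *pibpira*).
*lonsa*: final sound = /a/, a vowel → -iki → *lonsaiki*.

lonsaiki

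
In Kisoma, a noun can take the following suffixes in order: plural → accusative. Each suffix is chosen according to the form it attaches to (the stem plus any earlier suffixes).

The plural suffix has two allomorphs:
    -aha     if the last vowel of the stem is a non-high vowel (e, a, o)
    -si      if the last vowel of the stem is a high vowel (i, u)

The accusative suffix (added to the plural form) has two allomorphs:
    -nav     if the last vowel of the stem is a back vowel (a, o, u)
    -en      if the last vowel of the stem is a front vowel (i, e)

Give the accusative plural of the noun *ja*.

jaahanav

The last vowel of *ja* is /a/, which is a non-high vowel, so the plural suffix is -aha, giving *jaaha*.
The plural form *jaaha*: last vowel = /a/, a back vowel → -nav → *jaahanav*.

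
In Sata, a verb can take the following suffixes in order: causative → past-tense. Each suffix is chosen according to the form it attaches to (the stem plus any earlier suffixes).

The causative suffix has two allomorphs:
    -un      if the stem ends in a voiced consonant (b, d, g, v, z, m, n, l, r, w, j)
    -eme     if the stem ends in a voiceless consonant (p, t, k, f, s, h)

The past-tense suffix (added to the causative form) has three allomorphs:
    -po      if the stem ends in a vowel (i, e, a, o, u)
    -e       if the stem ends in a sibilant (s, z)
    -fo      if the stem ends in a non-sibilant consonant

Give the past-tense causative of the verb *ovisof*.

Since the final consonant of *ovisof* is /f/ (voiceless), it takes -eme, giving *ovisofeme*.
The final sound of the causative form *ovisofeme* is /e/, which is a vowel, so the past-tense suffix is -po, giving *ovisofemepo*.

ovisofemepo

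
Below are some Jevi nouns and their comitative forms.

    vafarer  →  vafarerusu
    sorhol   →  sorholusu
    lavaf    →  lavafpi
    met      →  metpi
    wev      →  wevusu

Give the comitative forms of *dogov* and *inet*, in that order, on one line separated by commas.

dogovusu, inetpi

The alternation tracks the final consonant of the stem — -pi when the stem ends in a voiceless consonant (*lavaf*, *met*); -usu when the stem ends in a voiced consonant (*vafarer*, *sorhol*, *wev*).
Since the final consonant of *dogov* is /v/ (voiced), it takes -usu, giving *dogovusu*.
Since the final consonant of *inet* is /t/ (voiceless), it takes -pi, giving *inetpi*.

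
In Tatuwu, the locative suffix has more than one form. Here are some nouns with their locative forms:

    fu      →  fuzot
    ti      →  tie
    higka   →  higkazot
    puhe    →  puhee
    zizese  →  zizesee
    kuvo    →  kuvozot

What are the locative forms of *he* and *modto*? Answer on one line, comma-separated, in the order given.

hee, modtozot

Looking at the last vowel of each stem: -e when the last vowel of the stem is a front vowel (*ti*, *puhe*, *zizese*); -zot when the last vowel of the stem is a back vowel (*fu*, *higka*, *kuvo*).
The last vowel of *he* is /e/, which is a front vowel, so the suffix is -e, giving *hee*.
*modto*: last vowel = /o/, a back vowel → -zot → *modtozot*.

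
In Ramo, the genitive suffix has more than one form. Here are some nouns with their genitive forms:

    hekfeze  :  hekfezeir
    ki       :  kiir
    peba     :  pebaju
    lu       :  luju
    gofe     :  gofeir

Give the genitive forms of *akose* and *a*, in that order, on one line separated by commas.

Looking at the last vowel of each stem: -ir when the last vowel of the stem is a front vowel (*hekfeze*, *ki*, *gofe*); -ju when the last vowel of the stem is a back vowel (*peba*, *lu*).
The last vowel of *akose* is /e/, which is a front vowel, so the suffix is -ir, giving *akoseir*.
*a*: last vowel = /a/, a back vowel → -ju → *aju*.

akoseir, aju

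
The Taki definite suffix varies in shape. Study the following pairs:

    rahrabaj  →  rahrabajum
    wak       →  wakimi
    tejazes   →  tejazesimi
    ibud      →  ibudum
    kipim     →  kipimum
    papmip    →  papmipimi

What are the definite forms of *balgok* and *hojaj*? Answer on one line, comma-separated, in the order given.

balgokimi, hojajum

Looking at the final consonant of each stem: -imi when the stem ends in a voiceless consonant (*wak*, *tejazes*, *papmip*); -um when the stem ends in a voiced consonant (*rahrabaj*, *ibud*, *kipim*).
The final consonant of *balgok* is /k/, which is voiceless, so the suffix is -imi, giving *balgokimi*.
*hojaj*: final consonant = /j/, voiced → -um → *hojajum*.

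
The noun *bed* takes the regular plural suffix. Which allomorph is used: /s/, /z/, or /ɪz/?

/z/

The stem *bed* ends in a voiced non-sibilant sound.
The plural suffix surfaces as /ɪz/ after sibilants, /s/ after other voiceless consonants, and /z/ after other voiced sounds.
So the plural -s on *bed* is pronounced /z/.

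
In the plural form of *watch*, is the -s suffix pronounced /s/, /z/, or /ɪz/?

The stem *watch* ends in a sibilant (/s, z, ʃ, ʒ, tʃ, dʒ/).
The plural suffix surfaces as /ɪz/ after sibilants, /s/ after other voiceless consonants, and /z/ after other voiced sounds.
So the plural -s on *watch* is pronounced /ɪz/.

/ɪz/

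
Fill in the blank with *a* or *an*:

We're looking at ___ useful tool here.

a

The indefinite article is chosen by the initial *sound* of the following word, not its spelling.
*useful* begins with the sound /juː/ (u pronounced /juː/) — a consonant sound.
So the article is *a*: We're looking at a useful tool here.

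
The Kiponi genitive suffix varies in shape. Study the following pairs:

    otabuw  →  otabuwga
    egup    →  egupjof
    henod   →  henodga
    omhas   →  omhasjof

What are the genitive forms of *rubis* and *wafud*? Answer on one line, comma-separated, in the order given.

The suffix is conditioned by the final consonant: -jof when the stem ends in a voiceless consonant (*egup*, *omhas*); -ga when the stem ends in a voiced consonant (*otabuw*, *henod*).
*rubis*: final consonant = /s/, voiceless → -jof → *rubisjof*.
*wafud* — final consonant /d/ (voiced) → -ga → *wafudga*.

rubisjof, wafudga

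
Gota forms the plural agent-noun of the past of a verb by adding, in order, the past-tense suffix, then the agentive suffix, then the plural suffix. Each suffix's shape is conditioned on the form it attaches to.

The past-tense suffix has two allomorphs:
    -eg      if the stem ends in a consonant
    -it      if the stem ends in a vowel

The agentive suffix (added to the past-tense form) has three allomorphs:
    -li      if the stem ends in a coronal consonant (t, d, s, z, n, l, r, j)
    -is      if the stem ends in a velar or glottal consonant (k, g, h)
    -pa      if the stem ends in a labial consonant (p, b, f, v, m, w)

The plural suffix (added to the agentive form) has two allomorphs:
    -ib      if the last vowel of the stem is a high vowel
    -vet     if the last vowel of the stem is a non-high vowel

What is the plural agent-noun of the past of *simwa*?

*simwa* — final sound /a/ (a vowel) → -it → *simwait*.
The past-tense form *simwait*: final consonant = /t/, coronal → -li → *simwaitli*.
The agentive form *simwaitli*: last vowel = /i/, a high vowel → -ib → *simwaitliib*.

simwaitliib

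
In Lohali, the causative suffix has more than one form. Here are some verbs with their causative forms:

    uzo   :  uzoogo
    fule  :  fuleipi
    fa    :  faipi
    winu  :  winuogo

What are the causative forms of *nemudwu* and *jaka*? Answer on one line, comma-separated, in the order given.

nemudwuogo, jakaipi

Looking at the last vowel of each stem: -ogo when the last vowel of the stem is a rounded vowel (*uzo*, *winu*); -ipi when the last vowel of the stem is an unrounded vowel (*fule*, *fa*).
Since the last vowel of *nemudwu* is /u/ (a rounded vowel), it takes -ogo, giving *nemudwuogo*.
Since the last vowel of *jaka* is /a/ (an unrounded vowel), it takes -ipi, giving *jakaipi*.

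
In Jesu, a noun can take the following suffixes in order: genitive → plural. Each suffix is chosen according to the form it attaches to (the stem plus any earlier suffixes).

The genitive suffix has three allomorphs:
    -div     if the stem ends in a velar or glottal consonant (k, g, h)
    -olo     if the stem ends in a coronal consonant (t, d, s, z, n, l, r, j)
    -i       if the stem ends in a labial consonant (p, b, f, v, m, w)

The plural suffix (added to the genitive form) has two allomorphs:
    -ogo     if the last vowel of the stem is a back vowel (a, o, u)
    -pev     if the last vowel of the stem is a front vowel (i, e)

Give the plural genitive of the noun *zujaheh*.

zujahehdivpev

Since the final consonant of *zujaheh* is /h/ (velar/glottal), it takes -div, giving *zujahehdiv*.
The last vowel of the genitive form *zujahehdiv* is /i/, which is a front vowel, so the plural suffix is -pev, giving *zujahehdivpev*.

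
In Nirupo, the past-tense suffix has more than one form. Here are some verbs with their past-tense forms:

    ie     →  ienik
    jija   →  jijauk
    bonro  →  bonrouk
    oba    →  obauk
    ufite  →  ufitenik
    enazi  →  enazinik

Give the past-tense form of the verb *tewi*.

The pattern is front/back vowel harmony: -nik when the last vowel of the stem is a front vowel (*ie*, *ufite*, *enazi*); -uk when the last vowel of the stem is a back vowel (*jija*, *bonro*, *oba*).
Since the last vowel of *tewi* is /i/ (a front vowel), it takes -nik, giving *tewinik*.

tewinik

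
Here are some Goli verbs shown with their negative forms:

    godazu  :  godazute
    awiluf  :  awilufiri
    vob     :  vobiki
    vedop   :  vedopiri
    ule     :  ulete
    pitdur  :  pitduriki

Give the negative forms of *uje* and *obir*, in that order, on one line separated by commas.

The pattern is voicing of the final sound: -iri when the stem ends in a voiceless consonant (*awiluf*, *vedop*); -iki when the stem ends in a voiced consonant (*vob*, *pitdur*); -te when the stem ends in a vowel (*godazu*, *ule*).
*uje* — final sound /e/ (a vowel) → -te → *ujete*.
*obir* — final sound /r/ (a voiced consonant) → -iki → *obiriki*.

ujete, obiriki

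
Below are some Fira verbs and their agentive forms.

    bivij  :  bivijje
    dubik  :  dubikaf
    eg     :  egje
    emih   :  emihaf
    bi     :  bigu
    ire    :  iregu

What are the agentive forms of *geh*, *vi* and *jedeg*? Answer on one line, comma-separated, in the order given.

The pattern is voicing of the final sound: -af when the stem ends in a voiceless consonant (*dubik*, *emih*); -je when the stem ends in a voiced consonant (*bivij*, *eg*); -gu when the stem ends in a vowel (*bi*, *ire*).
Since the final sound of *geh* is /h/ (a voiceless consonant), it takes -af, giving *gehaf*.
*vi* — final sound /i/ (a vowel) → -gu → *vigu*.
*jedeg* — final sound /g/ (a voiced consonant) → -je → *jedegje*.

gehaf, vigu, jedegje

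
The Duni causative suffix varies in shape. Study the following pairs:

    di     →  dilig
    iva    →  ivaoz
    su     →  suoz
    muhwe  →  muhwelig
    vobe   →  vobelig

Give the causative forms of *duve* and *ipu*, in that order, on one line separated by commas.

The suffix is conditioned by the last vowel: -lig when the last vowel of the stem is a front vowel (*di*, *muhwe*, *vobe*); -oz when the last vowel of the stem is a back vowel (*iva*, *su*).
Since the last vowel of *duve* is /e/ (a front vowel), it takes -lig, giving *duvelig*.
The last vowel of *ipu* is /u/, which is a back vowel, so the suffix is -oz, giving *ipuoz*.

duvelig, ipuoz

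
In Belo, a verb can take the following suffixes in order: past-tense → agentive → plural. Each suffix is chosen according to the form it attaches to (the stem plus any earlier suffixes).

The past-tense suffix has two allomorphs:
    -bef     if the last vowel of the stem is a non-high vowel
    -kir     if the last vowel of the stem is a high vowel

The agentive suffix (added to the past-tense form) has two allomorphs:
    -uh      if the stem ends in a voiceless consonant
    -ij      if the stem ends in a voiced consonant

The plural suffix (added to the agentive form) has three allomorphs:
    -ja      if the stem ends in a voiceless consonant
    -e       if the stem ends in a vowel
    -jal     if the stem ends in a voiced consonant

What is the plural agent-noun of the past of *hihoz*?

The last vowel of *hihoz* is /o/, which is a non-high vowel, so the past-tense suffix is -bef, giving *hihozbef*.
Since the final consonant of the past-tense form *hihozbef* is /f/ (voiceless), it takes -uh, giving *hihozbefuh*.
The agentive form *hihozbefuh*: final sound = /h/, a voiceless consonant → -ja → *hihozbefuhja*.

hihozbefuhja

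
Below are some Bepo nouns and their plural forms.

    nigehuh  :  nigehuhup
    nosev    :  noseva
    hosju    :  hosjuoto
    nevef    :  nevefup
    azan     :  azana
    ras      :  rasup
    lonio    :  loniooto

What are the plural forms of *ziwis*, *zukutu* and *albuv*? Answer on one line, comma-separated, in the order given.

The alternation tracks the final sound of the stem — -up when the stem ends in a voiceless consonant (*nigehuh*, *nevef*, *ras*); -a when the stem ends in a voiced consonant (*nosev*, *azan*); -oto when the stem ends in a vowel (*hosju*, *lonio*).
Since the final sound of *ziwis* is /s/ (a voiceless consonant), it takes -up, giving *ziwisup*.
*zukutu*: final sound = /u/, a vowel → -oto → *zukutuoto*.
The final sound of *albuv* is /v/, which is a voiced consonant, so the suffix is -a, giving *albuva*.

ziwisup, zukutuoto, albuva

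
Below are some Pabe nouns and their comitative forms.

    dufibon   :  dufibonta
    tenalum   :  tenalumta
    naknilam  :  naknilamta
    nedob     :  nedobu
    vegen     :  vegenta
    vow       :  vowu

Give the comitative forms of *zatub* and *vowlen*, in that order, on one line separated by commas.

Looking at the final consonant of each stem: -ta when the stem ends in a nasal (*dufibon*, *tenalum*, *naknilam*, *vegen*); -u when the stem ends in a non-nasal consonant (*nedob*, *vow*).
The final consonant of *zatub* is /b/, which is non-nasal, so the suffix is -u, giving *zatubu*.
*vowlen* — final consonant /n/ (a nasal) → -ta → *vowlenta*.

zatubu, vowlenta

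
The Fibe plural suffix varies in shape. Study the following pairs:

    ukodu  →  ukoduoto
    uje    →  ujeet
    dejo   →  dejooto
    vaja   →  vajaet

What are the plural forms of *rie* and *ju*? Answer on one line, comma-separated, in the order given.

The suffix is conditioned by the last vowel: -oto when the last vowel of the stem is a rounded vowel (*ukodu*, *dejo*); -et when the last vowel of the stem is an unrounded vowel (*uje*, *vaja*).
*rie*: last vowel = /e/, an unrounded vowel → -et → *rieet*.
The last vowel of *ju* is /u/, which is a rounded vowel, so the suffix is -oto, giving *juoto*.

rieet, juoto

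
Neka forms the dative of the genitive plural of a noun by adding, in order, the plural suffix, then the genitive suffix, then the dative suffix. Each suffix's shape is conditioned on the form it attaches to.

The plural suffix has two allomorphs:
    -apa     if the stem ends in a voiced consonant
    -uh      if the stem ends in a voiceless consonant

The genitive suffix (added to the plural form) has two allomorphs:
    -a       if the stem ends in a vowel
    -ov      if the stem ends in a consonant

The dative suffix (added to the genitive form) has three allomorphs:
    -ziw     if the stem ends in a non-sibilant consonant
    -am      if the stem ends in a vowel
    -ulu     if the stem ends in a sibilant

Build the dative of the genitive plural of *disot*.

*disot* — final consonant /t/ (voiceless) → -uh → *disotuh*.
The plural form *disotuh*: final sound = /h/, a consonant → -ov → *disotuhov*.
The genitive form *disotuhov*: final sound = /v/, a non-sibilant consonant → -ziw → *disotuhovziw*.

disotuhovziw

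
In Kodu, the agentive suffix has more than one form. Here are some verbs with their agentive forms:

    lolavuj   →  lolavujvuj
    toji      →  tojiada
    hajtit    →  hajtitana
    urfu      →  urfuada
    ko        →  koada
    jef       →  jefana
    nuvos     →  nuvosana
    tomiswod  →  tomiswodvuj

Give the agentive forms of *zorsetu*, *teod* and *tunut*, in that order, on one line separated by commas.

The pattern is voicing of the final sound: -ana when the stem ends in a voiceless consonant (*hajtit*, *jef*, *nuvos*); -vuj when the stem ends in a voiced consonant (*lolavuj*, *tomiswod*); -ada when the stem ends in a vowel (*toji*, *urfu*, *ko*).
*zorsetu*: final sound = /u/, a vowel → -ada → *zorsetuada*.
*teod* — final sound /d/ (a voiced consonant) → -vuj → *teodvuj*.
*tunut* — final sound /t/ (a voiceless consonant) → -ana → *tunutana*.

zorsetuada, teodvuj, tunutana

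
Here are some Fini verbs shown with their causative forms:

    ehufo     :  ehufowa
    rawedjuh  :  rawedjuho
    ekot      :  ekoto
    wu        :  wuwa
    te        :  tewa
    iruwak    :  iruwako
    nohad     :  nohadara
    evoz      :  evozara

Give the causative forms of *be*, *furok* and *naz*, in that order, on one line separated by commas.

The suffix is conditioned by the final sound: -o when the stem ends in a voiceless consonant (*rawedjuh*, *ekot*, *iruwak*); -ara when the stem ends in a voiced consonant (*nohad*, *evoz*); -wa when the stem ends in a vowel (*ehufo*, *wu*, *te*).
Since the final sound of *be* is /e/ (a vowel), it takes -wa, giving *bewa*.
The final sound of *furok* is /k/, which is a voiceless consonant, so the suffix is -o, giving *furoko*.
The final sound of *naz* is /z/, which is a voiced consonant, so the suffix is -ara, giving *nazara*.

bewa, furoko, nazara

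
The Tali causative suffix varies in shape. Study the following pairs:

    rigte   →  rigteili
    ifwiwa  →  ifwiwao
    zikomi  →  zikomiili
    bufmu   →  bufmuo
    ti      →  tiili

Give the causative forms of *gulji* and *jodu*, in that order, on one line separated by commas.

guljiili, joduo

The pattern is front/back vowel harmony: -ili when the last vowel of the stem is a front vowel (*rigte*, *zikomi*, *ti*); -o when the last vowel of the stem is a back vowel (*ifwiwa*, *bufmu*).
Since the last vowel of *gulji* is /i/ (a front vowel), it takes -ili, giving *guljiili*.
Since the last vowel of *jodu* is /u/ (a back vowel), it takes -o, giving *joduo*.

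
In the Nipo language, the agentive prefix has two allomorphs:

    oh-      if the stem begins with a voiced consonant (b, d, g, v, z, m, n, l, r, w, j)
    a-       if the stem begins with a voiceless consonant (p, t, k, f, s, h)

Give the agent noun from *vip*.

*vip*: first consonant = /v/, voiced → oh- → *ohvip*.

ohvip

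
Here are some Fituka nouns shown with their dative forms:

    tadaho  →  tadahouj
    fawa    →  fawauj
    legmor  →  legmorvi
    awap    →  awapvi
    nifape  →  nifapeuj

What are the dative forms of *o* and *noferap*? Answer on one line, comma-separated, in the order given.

The suffix is conditioned by the final sound: -vi when the stem ends in a consonant (*legmor*, *awap*); -uj when the stem ends in a vowel (*tadaho*, *fawa*, *nifape*).
*o* — final sound /o/ (a vowel) → -uj → *ouj*.
*noferap*: final sound = /p/, a consonant → -vi → *noferapvi*.

ouj, noferapvi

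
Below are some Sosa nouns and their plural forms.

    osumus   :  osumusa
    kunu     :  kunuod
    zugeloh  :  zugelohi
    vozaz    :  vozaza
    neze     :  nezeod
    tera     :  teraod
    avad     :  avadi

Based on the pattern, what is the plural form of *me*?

The suffix is conditioned by the final sound: -a when the stem ends in a sibilant (*osumus*, *vozaz*); -i when the stem ends in a non-sibilant consonant (*zugeloh*, *avad*); -od when the stem ends in a vowel (*kunu*, *neze*, *tera*).
*me*: final sound = /e/, a vowel → -od → *meod*.

meod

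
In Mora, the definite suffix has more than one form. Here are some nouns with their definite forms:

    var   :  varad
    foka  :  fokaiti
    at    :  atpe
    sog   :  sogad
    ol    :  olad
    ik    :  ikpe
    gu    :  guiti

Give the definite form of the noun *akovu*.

The alternation tracks the final sound of the stem — -pe when the stem ends in a voiceless consonant (*at*, *ik*); -ad when the stem ends in a voiced consonant (*var*, *sog*, *ol*); -iti when the stem ends in a vowel (*foka*, *gu*).
*akovu*: final sound = /u/, a vowel → -iti → *akovuiti*.

akovuiti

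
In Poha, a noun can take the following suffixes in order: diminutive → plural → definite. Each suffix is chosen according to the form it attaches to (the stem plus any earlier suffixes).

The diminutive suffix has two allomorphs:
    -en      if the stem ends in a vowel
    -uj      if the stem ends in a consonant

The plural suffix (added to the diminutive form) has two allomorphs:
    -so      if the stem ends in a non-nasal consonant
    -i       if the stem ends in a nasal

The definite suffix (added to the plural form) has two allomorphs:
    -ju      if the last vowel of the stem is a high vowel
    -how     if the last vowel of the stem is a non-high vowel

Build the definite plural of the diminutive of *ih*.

Since the final sound of *ih* is /h/ (a consonant), it takes -uj, giving *ihuj*.
The diminutive form *ihuj*: final consonant = /j/, non-nasal → -so → *ihujso*.
Since the last vowel of the plural form *ihujso* is /o/ (a non-high vowel), it takes -how, giving *ihujsohow*.

ihujsohow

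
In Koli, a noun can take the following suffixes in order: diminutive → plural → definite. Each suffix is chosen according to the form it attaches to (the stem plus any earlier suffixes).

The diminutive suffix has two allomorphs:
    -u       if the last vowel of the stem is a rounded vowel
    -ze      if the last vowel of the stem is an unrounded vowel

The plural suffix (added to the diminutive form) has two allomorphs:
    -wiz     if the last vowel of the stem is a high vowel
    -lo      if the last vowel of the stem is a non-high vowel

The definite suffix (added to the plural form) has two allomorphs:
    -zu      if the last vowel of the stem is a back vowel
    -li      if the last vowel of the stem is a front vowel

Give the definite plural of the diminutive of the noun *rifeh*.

The last vowel of *rifeh* is /e/, which is an unrounded vowel, so the diminutive suffix is -ze, giving *rifehze*.
The diminutive form *rifehze* — last vowel /e/ (a non-high vowel) → -lo → *rifehzelo*.
The last vowel of the plural form *rifehzelo* is /o/, which is a back vowel, so the definite suffix is -zu, giving *rifehzelozu*.

rifehzelozu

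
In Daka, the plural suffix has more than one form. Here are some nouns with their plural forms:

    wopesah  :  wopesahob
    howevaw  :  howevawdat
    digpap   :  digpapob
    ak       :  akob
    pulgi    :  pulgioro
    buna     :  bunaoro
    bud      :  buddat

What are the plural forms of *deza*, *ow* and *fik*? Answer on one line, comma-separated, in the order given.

The pattern is voicing of the final sound: -ob when the stem ends in a voiceless consonant (*wopesah*, *digpap*, *ak*); -dat when the stem ends in a voiced consonant (*howevaw*, *bud*); -oro when the stem ends in a vowel (*pulgi*, *buna*).
Since the final sound of *deza* is /a/ (a vowel), it takes -oro, giving *dezaoro*.
The final sound of *ow* is /w/, which is a voiced consonant, so the suffix is -dat, giving *owdat*.
The final sound of *fik* is /k/, which is a voiceless consonant, so the suffix is -ob, giving *fikob*.

dezaoro, owdat, fikob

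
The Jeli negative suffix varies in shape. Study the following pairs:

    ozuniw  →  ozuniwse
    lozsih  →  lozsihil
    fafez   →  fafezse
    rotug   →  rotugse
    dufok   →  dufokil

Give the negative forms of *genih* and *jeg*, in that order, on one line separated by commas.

Looking at the final consonant of each stem: -il when the stem ends in a voiceless consonant (*lozsih*, *dufok*); -se when the stem ends in a voiced consonant (*ozuniw*, *fafez*, *rotug*).
Since the final consonant of *genih* is /h/ (voiceless), it takes -il, giving *genihil*.
Since the final consonant of *jeg* is /g/ (voiced), it takes -se, giving *jegse*.

genihil, jegse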